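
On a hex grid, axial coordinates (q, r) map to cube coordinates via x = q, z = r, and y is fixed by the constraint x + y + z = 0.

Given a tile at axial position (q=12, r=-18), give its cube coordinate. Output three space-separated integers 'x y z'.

Answer: 12 6 -18

Derivation:
x = q = 12
z = r = -18
y = -x - z = -(12) - (-18) = 6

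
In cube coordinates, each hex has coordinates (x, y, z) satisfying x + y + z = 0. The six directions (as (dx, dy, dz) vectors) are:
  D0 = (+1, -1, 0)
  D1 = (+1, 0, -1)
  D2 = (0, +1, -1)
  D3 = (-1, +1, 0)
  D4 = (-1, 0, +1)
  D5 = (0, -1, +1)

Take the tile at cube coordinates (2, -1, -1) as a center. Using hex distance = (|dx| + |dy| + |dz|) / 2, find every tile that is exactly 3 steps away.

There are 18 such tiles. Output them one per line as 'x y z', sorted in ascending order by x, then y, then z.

Walk ring at distance 3 from (2, -1, -1):
Start at center + D4*3 = (-1, -1, 2)
  hex 0: (-1, -1, 2)
  hex 1: (0, -2, 2)
  hex 2: (1, -3, 2)
  hex 3: (2, -4, 2)
  hex 4: (3, -4, 1)
  hex 5: (4, -4, 0)
  hex 6: (5, -4, -1)
  hex 7: (5, -3, -2)
  hex 8: (5, -2, -3)
  hex 9: (5, -1, -4)
  hex 10: (4, 0, -4)
  hex 11: (3, 1, -4)
  hex 12: (2, 2, -4)
  hex 13: (1, 2, -3)
  hex 14: (0, 2, -2)
  hex 15: (-1, 2, -1)
  hex 16: (-1, 1, 0)
  hex 17: (-1, 0, 1)
Sorted: 18 hexes.

Answer: -1 -1 2
-1 0 1
-1 1 0
-1 2 -1
0 -2 2
0 2 -2
1 -3 2
1 2 -3
2 -4 2
2 2 -4
3 -4 1
3 1 -4
4 -4 0
4 0 -4
5 -4 -1
5 -3 -2
5 -2 -3
5 -1 -4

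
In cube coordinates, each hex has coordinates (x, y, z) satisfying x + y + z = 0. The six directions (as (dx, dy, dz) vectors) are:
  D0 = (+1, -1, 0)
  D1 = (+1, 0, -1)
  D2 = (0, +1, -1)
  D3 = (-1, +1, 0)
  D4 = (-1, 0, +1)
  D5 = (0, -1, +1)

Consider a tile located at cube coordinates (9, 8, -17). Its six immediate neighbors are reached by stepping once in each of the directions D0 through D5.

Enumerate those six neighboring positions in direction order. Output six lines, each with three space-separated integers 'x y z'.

Answer: 10 7 -17
10 8 -18
9 9 -18
8 9 -17
8 8 -16
9 7 -16

Derivation:
Center: (9, 8, -17). Add each direction:
  D0: (9, 8, -17) + (1, -1, 0) = (10, 7, -17)
  D1: (9, 8, -17) + (1, 0, -1) = (10, 8, -18)
  D2: (9, 8, -17) + (0, 1, -1) = (9, 9, -18)
  D3: (9, 8, -17) + (-1, 1, 0) = (8, 9, -17)
  D4: (9, 8, -17) + (-1, 0, 1) = (8, 8, -16)
  D5: (9, 8, -17) + (0, -1, 1) = (9, 7, -16)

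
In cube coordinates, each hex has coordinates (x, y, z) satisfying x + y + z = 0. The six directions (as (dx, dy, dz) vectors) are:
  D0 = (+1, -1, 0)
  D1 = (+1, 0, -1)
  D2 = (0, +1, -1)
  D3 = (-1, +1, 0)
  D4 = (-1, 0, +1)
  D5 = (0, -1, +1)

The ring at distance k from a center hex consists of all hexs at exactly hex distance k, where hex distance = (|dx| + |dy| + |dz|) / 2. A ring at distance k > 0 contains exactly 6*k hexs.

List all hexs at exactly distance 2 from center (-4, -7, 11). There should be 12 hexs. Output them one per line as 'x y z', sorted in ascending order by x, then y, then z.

Walk ring at distance 2 from (-4, -7, 11):
Start at center + D4*2 = (-6, -7, 13)
  hex 0: (-6, -7, 13)
  hex 1: (-5, -8, 13)
  hex 2: (-4, -9, 13)
  hex 3: (-3, -9, 12)
  hex 4: (-2, -9, 11)
  hex 5: (-2, -8, 10)
  hex 6: (-2, -7, 9)
  hex 7: (-3, -6, 9)
  hex 8: (-4, -5, 9)
  hex 9: (-5, -5, 10)
  hex 10: (-6, -5, 11)
  hex 11: (-6, -6, 12)
Sorted: 12 hexes.

Answer: -6 -7 13
-6 -6 12
-6 -5 11
-5 -8 13
-5 -5 10
-4 -9 13
-4 -5 9
-3 -9 12
-3 -6 9
-2 -9 11
-2 -8 10
-2 -7 9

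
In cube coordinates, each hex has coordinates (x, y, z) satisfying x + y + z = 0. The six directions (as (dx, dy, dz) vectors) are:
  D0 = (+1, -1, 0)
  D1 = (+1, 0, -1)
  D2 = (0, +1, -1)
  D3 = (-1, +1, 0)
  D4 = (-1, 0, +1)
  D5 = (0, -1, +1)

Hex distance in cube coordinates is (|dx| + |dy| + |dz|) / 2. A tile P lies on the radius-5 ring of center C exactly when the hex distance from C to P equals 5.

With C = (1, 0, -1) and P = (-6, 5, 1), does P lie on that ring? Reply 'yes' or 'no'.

Answer: no

Derivation:
|px - cx| = |-6 - 1| = 7
|py - cy| = |5 - 0| = 5
|pz - cz| = |1 - (-1)| = 2
distance = (7+5+2)/2 = 14/2 = 7
radius = 5; distance != radius -> no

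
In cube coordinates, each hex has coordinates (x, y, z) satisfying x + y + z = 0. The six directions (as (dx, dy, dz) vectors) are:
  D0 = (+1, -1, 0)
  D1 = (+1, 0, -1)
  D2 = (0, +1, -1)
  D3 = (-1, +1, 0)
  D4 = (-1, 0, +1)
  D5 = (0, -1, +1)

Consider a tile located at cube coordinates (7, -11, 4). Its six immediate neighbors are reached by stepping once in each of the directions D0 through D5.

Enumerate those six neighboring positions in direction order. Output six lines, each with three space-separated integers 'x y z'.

Answer: 8 -12 4
8 -11 3
7 -10 3
6 -10 4
6 -11 5
7 -12 5

Derivation:
Center: (7, -11, 4). Add each direction:
  D0: (7, -11, 4) + (1, -1, 0) = (8, -12, 4)
  D1: (7, -11, 4) + (1, 0, -1) = (8, -11, 3)
  D2: (7, -11, 4) + (0, 1, -1) = (7, -10, 3)
  D3: (7, -11, 4) + (-1, 1, 0) = (6, -10, 4)
  D4: (7, -11, 4) + (-1, 0, 1) = (6, -11, 5)
  D5: (7, -11, 4) + (0, -1, 1) = (7, -12, 5)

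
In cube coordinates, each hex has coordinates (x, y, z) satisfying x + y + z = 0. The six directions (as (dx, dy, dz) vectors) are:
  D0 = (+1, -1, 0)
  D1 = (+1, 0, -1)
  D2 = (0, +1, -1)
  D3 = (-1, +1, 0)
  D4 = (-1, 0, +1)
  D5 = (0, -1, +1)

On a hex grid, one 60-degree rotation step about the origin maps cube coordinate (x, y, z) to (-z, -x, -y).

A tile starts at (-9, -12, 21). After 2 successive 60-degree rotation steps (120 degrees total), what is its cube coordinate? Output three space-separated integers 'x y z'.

Answer: -12 21 -9

Derivation:
Start: (-9, -12, 21)
Step 1: (-9, -12, 21) -> (-(21), -(-9), -(-12)) = (-21, 9, 12)
Step 2: (-21, 9, 12) -> (-(12), -(-21), -(9)) = (-12, 21, -9)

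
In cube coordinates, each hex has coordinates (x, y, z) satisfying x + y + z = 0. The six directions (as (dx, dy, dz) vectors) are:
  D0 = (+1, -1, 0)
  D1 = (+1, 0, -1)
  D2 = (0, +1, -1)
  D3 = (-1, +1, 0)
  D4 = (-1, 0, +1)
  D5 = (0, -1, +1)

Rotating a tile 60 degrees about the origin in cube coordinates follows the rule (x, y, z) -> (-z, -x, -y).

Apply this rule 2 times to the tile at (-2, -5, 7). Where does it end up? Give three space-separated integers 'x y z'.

Answer: -5 7 -2

Derivation:
Start: (-2, -5, 7)
Step 1: (-2, -5, 7) -> (-(7), -(-2), -(-5)) = (-7, 2, 5)
Step 2: (-7, 2, 5) -> (-(5), -(-7), -(2)) = (-5, 7, -2)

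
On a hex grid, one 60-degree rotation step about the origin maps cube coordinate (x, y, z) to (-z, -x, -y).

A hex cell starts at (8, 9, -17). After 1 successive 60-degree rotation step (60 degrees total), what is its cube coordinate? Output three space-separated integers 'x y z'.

Answer: 17 -8 -9

Derivation:
Start: (8, 9, -17)
Step 1: (8, 9, -17) -> (-(-17), -(8), -(9)) = (17, -8, -9)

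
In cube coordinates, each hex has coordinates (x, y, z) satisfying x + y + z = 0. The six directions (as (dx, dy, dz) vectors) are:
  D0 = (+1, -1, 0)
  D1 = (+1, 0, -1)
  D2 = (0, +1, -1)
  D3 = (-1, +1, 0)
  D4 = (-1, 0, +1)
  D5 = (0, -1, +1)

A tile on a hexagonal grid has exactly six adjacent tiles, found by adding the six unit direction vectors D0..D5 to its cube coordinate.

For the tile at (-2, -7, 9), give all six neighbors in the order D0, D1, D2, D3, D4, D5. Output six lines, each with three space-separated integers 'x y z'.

Center: (-2, -7, 9). Add each direction:
  D0: (-2, -7, 9) + (1, -1, 0) = (-1, -8, 9)
  D1: (-2, -7, 9) + (1, 0, -1) = (-1, -7, 8)
  D2: (-2, -7, 9) + (0, 1, -1) = (-2, -6, 8)
  D3: (-2, -7, 9) + (-1, 1, 0) = (-3, -6, 9)
  D4: (-2, -7, 9) + (-1, 0, 1) = (-3, -7, 10)
  D5: (-2, -7, 9) + (0, -1, 1) = (-2, -8, 10)

Answer: -1 -8 9
-1 -7 8
-2 -6 8
-3 -6 9
-3 -7 10
-2 -8 10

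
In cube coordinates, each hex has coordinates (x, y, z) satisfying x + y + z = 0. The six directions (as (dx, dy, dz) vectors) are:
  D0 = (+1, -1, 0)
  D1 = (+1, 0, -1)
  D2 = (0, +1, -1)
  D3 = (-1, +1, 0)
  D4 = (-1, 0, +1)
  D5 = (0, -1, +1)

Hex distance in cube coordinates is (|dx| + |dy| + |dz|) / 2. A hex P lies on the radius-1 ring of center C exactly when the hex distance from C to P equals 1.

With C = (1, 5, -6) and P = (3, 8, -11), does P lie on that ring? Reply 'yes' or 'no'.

|px - cx| = |3 - 1| = 2
|py - cy| = |8 - 5| = 3
|pz - cz| = |-11 - (-6)| = 5
distance = (2+3+5)/2 = 10/2 = 5
radius = 1; distance != radius -> no

Answer: no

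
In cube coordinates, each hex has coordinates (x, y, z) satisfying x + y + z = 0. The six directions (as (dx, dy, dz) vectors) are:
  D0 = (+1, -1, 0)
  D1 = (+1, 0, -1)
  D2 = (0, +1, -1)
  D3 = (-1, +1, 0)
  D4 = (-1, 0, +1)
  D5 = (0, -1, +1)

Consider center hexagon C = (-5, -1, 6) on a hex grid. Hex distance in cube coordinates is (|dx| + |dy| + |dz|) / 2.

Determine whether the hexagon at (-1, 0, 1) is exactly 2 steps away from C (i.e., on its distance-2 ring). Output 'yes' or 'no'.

Answer: no

Derivation:
|px - cx| = |-1 - (-5)| = 4
|py - cy| = |0 - (-1)| = 1
|pz - cz| = |1 - 6| = 5
distance = (4+1+5)/2 = 10/2 = 5
radius = 2; distance != radius -> no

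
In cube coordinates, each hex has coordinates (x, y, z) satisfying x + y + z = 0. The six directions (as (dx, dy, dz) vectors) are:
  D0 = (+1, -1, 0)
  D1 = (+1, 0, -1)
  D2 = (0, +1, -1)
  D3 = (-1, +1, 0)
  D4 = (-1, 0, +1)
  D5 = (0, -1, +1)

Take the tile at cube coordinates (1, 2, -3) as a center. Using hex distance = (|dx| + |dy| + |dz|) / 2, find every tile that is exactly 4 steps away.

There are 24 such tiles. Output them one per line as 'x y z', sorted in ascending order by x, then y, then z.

Answer: -3 2 1
-3 3 0
-3 4 -1
-3 5 -2
-3 6 -3
-2 1 1
-2 6 -4
-1 0 1
-1 6 -5
0 -1 1
0 6 -6
1 -2 1
1 6 -7
2 -2 0
2 5 -7
3 -2 -1
3 4 -7
4 -2 -2
4 3 -7
5 -2 -3
5 -1 -4
5 0 -5
5 1 -6
5 2 -7

Derivation:
Walk ring at distance 4 from (1, 2, -3):
Start at center + D4*4 = (-3, 2, 1)
  hex 0: (-3, 2, 1)
  hex 1: (-2, 1, 1)
  hex 2: (-1, 0, 1)
  hex 3: (0, -1, 1)
  hex 4: (1, -2, 1)
  hex 5: (2, -2, 0)
  hex 6: (3, -2, -1)
  hex 7: (4, -2, -2)
  hex 8: (5, -2, -3)
  hex 9: (5, -1, -4)
  hex 10: (5, 0, -5)
  hex 11: (5, 1, -6)
  hex 12: (5, 2, -7)
  hex 13: (4, 3, -7)
  hex 14: (3, 4, -7)
  hex 15: (2, 5, -7)
  hex 16: (1, 6, -7)
  hex 17: (0, 6, -6)
  hex 18: (-1, 6, -5)
  hex 19: (-2, 6, -4)
  hex 20: (-3, 6, -3)
  hex 21: (-3, 5, -2)
  hex 22: (-3, 4, -1)
  hex 23: (-3, 3, 0)
Sorted: 24 hexes.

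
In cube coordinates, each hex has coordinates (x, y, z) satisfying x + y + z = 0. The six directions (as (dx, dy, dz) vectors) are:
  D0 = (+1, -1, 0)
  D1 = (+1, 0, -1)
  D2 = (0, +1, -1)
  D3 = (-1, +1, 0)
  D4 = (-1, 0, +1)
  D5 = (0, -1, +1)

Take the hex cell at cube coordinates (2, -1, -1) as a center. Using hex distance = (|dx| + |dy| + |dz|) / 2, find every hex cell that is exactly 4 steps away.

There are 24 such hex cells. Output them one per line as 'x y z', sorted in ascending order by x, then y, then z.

Walk ring at distance 4 from (2, -1, -1):
Start at center + D4*4 = (-2, -1, 3)
  hex 0: (-2, -1, 3)
  hex 1: (-1, -2, 3)
  hex 2: (0, -3, 3)
  hex 3: (1, -4, 3)
  hex 4: (2, -5, 3)
  hex 5: (3, -5, 2)
  hex 6: (4, -5, 1)
  hex 7: (5, -5, 0)
  hex 8: (6, -5, -1)
  hex 9: (6, -4, -2)
  hex 10: (6, -3, -3)
  hex 11: (6, -2, -4)
  hex 12: (6, -1, -5)
  hex 13: (5, 0, -5)
  hex 14: (4, 1, -5)
  hex 15: (3, 2, -5)
  hex 16: (2, 3, -5)
  hex 17: (1, 3, -4)
  hex 18: (0, 3, -3)
  hex 19: (-1, 3, -2)
  hex 20: (-2, 3, -1)
  hex 21: (-2, 2, 0)
  hex 22: (-2, 1, 1)
  hex 23: (-2, 0, 2)
Sorted: 24 hexes.

Answer: -2 -1 3
-2 0 2
-2 1 1
-2 2 0
-2 3 -1
-1 -2 3
-1 3 -2
0 -3 3
0 3 -3
1 -4 3
1 3 -4
2 -5 3
2 3 -5
3 -5 2
3 2 -5
4 -5 1
4 1 -5
5 -5 0
5 0 -5
6 -5 -1
6 -4 -2
6 -3 -3
6 -2 -4
6 -1 -5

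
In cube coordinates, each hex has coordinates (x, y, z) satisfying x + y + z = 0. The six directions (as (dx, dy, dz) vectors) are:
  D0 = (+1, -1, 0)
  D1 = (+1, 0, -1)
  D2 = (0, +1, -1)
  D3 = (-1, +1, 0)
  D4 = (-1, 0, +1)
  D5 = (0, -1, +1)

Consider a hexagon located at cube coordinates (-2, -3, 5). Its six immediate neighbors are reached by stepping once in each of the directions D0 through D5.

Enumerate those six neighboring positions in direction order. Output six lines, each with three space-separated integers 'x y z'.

Center: (-2, -3, 5). Add each direction:
  D0: (-2, -3, 5) + (1, -1, 0) = (-1, -4, 5)
  D1: (-2, -3, 5) + (1, 0, -1) = (-1, -3, 4)
  D2: (-2, -3, 5) + (0, 1, -1) = (-2, -2, 4)
  D3: (-2, -3, 5) + (-1, 1, 0) = (-3, -2, 5)
  D4: (-2, -3, 5) + (-1, 0, 1) = (-3, -3, 6)
  D5: (-2, -3, 5) + (0, -1, 1) = (-2, -4, 6)

Answer: -1 -4 5
-1 -3 4
-2 -2 4
-3 -2 5
-3 -3 6
-2 -4 6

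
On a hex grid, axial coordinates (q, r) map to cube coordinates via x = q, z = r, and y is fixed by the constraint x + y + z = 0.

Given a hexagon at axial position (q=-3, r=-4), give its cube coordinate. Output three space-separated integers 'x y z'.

x = q = -3
z = r = -4
y = -x - z = -(-3) - (-4) = 7

Answer: -3 7 -4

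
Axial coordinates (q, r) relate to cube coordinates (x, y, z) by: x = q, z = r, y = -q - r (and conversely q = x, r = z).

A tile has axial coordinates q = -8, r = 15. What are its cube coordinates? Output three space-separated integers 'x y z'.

Answer: -8 -7 15

Derivation:
x = q = -8
z = r = 15
y = -x - z = -(-8) - (15) = -7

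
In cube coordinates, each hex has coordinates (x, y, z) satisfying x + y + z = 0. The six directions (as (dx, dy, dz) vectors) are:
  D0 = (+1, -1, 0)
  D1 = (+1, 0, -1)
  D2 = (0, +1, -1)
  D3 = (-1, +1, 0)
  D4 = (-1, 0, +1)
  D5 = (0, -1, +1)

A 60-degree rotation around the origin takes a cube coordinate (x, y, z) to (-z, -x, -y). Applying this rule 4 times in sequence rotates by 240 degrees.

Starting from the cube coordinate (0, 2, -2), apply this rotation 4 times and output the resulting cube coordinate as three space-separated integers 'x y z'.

Answer: -2 0 2

Derivation:
Start: (0, 2, -2)
Step 1: (0, 2, -2) -> (-(-2), -(0), -(2)) = (2, 0, -2)
Step 2: (2, 0, -2) -> (-(-2), -(2), -(0)) = (2, -2, 0)
Step 3: (2, -2, 0) -> (-(0), -(2), -(-2)) = (0, -2, 2)
Step 4: (0, -2, 2) -> (-(2), -(0), -(-2)) = (-2, 0, 2)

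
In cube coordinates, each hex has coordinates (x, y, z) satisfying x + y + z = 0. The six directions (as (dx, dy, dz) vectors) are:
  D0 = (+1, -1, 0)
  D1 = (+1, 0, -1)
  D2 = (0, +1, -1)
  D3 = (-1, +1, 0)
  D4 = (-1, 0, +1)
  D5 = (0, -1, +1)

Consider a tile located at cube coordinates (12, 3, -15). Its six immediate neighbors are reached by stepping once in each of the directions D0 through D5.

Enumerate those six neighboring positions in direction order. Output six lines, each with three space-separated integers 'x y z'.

Center: (12, 3, -15). Add each direction:
  D0: (12, 3, -15) + (1, -1, 0) = (13, 2, -15)
  D1: (12, 3, -15) + (1, 0, -1) = (13, 3, -16)
  D2: (12, 3, -15) + (0, 1, -1) = (12, 4, -16)
  D3: (12, 3, -15) + (-1, 1, 0) = (11, 4, -15)
  D4: (12, 3, -15) + (-1, 0, 1) = (11, 3, -14)
  D5: (12, 3, -15) + (0, -1, 1) = (12, 2, -14)

Answer: 13 2 -15
13 3 -16
12 4 -16
11 4 -15
11 3 -14
12 2 -14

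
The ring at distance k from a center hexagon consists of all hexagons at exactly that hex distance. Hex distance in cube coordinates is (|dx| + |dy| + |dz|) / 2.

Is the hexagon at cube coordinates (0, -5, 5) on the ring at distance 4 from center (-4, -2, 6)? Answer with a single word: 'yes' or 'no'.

Answer: yes

Derivation:
|px - cx| = |0 - (-4)| = 4
|py - cy| = |-5 - (-2)| = 3
|pz - cz| = |5 - 6| = 1
distance = (4+3+1)/2 = 8/2 = 4
radius = 4; distance == radius -> yes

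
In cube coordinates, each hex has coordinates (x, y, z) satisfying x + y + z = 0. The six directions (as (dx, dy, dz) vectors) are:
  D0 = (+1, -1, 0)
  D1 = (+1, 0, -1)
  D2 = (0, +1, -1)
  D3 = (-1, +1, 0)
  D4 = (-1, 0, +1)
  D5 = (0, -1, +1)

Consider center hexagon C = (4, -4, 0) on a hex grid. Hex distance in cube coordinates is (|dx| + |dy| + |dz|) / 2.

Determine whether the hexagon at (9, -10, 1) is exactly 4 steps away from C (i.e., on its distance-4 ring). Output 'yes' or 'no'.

Answer: no

Derivation:
|px - cx| = |9 - 4| = 5
|py - cy| = |-10 - (-4)| = 6
|pz - cz| = |1 - 0| = 1
distance = (5+6+1)/2 = 12/2 = 6
radius = 4; distance != radius -> no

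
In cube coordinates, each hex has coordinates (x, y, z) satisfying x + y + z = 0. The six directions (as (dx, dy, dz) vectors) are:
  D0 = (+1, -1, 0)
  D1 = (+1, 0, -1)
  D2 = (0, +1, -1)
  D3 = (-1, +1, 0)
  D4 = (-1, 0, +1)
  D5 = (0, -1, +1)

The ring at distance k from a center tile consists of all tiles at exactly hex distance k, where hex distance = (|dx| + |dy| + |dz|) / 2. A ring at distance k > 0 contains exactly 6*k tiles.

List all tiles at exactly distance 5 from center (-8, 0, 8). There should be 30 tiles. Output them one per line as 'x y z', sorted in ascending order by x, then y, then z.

Answer: -13 0 13
-13 1 12
-13 2 11
-13 3 10
-13 4 9
-13 5 8
-12 -1 13
-12 5 7
-11 -2 13
-11 5 6
-10 -3 13
-10 5 5
-9 -4 13
-9 5 4
-8 -5 13
-8 5 3
-7 -5 12
-7 4 3
-6 -5 11
-6 3 3
-5 -5 10
-5 2 3
-4 -5 9
-4 1 3
-3 -5 8
-3 -4 7
-3 -3 6
-3 -2 5
-3 -1 4
-3 0 3

Derivation:
Walk ring at distance 5 from (-8, 0, 8):
Start at center + D4*5 = (-13, 0, 13)
  hex 0: (-13, 0, 13)
  hex 1: (-12, -1, 13)
  hex 2: (-11, -2, 13)
  hex 3: (-10, -3, 13)
  hex 4: (-9, -4, 13)
  hex 5: (-8, -5, 13)
  hex 6: (-7, -5, 12)
  hex 7: (-6, -5, 11)
  hex 8: (-5, -5, 10)
  hex 9: (-4, -5, 9)
  hex 10: (-3, -5, 8)
  hex 11: (-3, -4, 7)
  hex 12: (-3, -3, 6)
  hex 13: (-3, -2, 5)
  hex 14: (-3, -1, 4)
  hex 15: (-3, 0, 3)
  hex 16: (-4, 1, 3)
  hex 17: (-5, 2, 3)
  hex 18: (-6, 3, 3)
  hex 19: (-7, 4, 3)
  hex 20: (-8, 5, 3)
  hex 21: (-9, 5, 4)
  hex 22: (-10, 5, 5)
  hex 23: (-11, 5, 6)
  hex 24: (-12, 5, 7)
  hex 25: (-13, 5, 8)
  hex 26: (-13, 4, 9)
  hex 27: (-13, 3, 10)
  hex 28: (-13, 2, 11)
  hex 29: (-13, 1, 12)
Sorted: 30 hexes.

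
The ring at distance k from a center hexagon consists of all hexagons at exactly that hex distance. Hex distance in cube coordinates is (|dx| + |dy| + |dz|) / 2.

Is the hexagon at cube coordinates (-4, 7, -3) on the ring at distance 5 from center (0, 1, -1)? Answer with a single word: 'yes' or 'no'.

|px - cx| = |-4 - 0| = 4
|py - cy| = |7 - 1| = 6
|pz - cz| = |-3 - (-1)| = 2
distance = (4+6+2)/2 = 12/2 = 6
radius = 5; distance != radius -> no

Answer: no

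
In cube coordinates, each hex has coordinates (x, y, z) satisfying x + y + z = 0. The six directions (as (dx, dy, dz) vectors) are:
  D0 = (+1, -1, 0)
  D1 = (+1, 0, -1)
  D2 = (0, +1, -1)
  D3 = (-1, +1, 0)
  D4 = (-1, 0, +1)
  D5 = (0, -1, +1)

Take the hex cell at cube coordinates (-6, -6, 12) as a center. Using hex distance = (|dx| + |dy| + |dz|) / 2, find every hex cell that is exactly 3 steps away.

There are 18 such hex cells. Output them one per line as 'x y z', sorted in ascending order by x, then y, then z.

Answer: -9 -6 15
-9 -5 14
-9 -4 13
-9 -3 12
-8 -7 15
-8 -3 11
-7 -8 15
-7 -3 10
-6 -9 15
-6 -3 9
-5 -9 14
-5 -4 9
-4 -9 13
-4 -5 9
-3 -9 12
-3 -8 11
-3 -7 10
-3 -6 9

Derivation:
Walk ring at distance 3 from (-6, -6, 12):
Start at center + D4*3 = (-9, -6, 15)
  hex 0: (-9, -6, 15)
  hex 1: (-8, -7, 15)
  hex 2: (-7, -8, 15)
  hex 3: (-6, -9, 15)
  hex 4: (-5, -9, 14)
  hex 5: (-4, -9, 13)
  hex 6: (-3, -9, 12)
  hex 7: (-3, -8, 11)
  hex 8: (-3, -7, 10)
  hex 9: (-3, -6, 9)
  hex 10: (-4, -5, 9)
  hex 11: (-5, -4, 9)
  hex 12: (-6, -3, 9)
  hex 13: (-7, -3, 10)
  hex 14: (-8, -3, 11)
  hex 15: (-9, -3, 12)
  hex 16: (-9, -4, 13)
  hex 17: (-9, -5, 14)
Sorted: 18 hexes.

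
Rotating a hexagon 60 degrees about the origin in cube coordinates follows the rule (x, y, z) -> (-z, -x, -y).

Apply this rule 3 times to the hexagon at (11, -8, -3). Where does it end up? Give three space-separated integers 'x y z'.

Start: (11, -8, -3)
Step 1: (11, -8, -3) -> (-(-3), -(11), -(-8)) = (3, -11, 8)
Step 2: (3, -11, 8) -> (-(8), -(3), -(-11)) = (-8, -3, 11)
Step 3: (-8, -3, 11) -> (-(11), -(-8), -(-3)) = (-11, 8, 3)

Answer: -11 8 3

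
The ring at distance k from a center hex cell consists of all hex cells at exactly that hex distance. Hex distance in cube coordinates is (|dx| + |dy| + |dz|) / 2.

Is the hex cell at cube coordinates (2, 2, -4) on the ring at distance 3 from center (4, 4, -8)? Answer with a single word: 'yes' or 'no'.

Answer: no

Derivation:
|px - cx| = |2 - 4| = 2
|py - cy| = |2 - 4| = 2
|pz - cz| = |-4 - (-8)| = 4
distance = (2+2+4)/2 = 8/2 = 4
radius = 3; distance != radius -> no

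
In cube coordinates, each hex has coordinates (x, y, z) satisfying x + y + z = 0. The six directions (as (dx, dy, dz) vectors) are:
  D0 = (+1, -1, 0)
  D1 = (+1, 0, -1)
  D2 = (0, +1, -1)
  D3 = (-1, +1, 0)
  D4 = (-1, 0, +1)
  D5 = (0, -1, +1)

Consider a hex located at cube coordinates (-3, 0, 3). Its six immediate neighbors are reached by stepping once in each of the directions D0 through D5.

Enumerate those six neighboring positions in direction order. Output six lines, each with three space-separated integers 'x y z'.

Center: (-3, 0, 3). Add each direction:
  D0: (-3, 0, 3) + (1, -1, 0) = (-2, -1, 3)
  D1: (-3, 0, 3) + (1, 0, -1) = (-2, 0, 2)
  D2: (-3, 0, 3) + (0, 1, -1) = (-3, 1, 2)
  D3: (-3, 0, 3) + (-1, 1, 0) = (-4, 1, 3)
  D4: (-3, 0, 3) + (-1, 0, 1) = (-4, 0, 4)
  D5: (-3, 0, 3) + (0, -1, 1) = (-3, -1, 4)

Answer: -2 -1 3
-2 0 2
-3 1 2
-4 1 3
-4 0 4
-3 -1 4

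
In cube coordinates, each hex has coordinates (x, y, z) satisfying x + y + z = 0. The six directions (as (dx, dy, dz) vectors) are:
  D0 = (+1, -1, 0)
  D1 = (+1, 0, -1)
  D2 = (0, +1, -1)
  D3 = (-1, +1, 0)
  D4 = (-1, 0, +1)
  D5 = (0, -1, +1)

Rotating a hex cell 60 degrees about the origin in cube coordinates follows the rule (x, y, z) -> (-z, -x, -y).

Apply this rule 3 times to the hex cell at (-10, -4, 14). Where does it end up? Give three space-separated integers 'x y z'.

Start: (-10, -4, 14)
Step 1: (-10, -4, 14) -> (-(14), -(-10), -(-4)) = (-14, 10, 4)
Step 2: (-14, 10, 4) -> (-(4), -(-14), -(10)) = (-4, 14, -10)
Step 3: (-4, 14, -10) -> (-(-10), -(-4), -(14)) = (10, 4, -14)

Answer: 10 4 -14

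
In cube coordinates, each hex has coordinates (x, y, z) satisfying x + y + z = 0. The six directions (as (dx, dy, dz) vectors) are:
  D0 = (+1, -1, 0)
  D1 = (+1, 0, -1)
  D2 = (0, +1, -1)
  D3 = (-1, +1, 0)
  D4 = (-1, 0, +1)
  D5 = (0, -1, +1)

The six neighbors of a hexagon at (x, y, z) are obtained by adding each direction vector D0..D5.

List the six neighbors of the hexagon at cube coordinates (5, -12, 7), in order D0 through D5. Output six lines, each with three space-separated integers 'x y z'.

Center: (5, -12, 7). Add each direction:
  D0: (5, -12, 7) + (1, -1, 0) = (6, -13, 7)
  D1: (5, -12, 7) + (1, 0, -1) = (6, -12, 6)
  D2: (5, -12, 7) + (0, 1, -1) = (5, -11, 6)
  D3: (5, -12, 7) + (-1, 1, 0) = (4, -11, 7)
  D4: (5, -12, 7) + (-1, 0, 1) = (4, -12, 8)
  D5: (5, -12, 7) + (0, -1, 1) = (5, -13, 8)

Answer: 6 -13 7
6 -12 6
5 -11 6
4 -11 7
4 -12 8
5 -13 8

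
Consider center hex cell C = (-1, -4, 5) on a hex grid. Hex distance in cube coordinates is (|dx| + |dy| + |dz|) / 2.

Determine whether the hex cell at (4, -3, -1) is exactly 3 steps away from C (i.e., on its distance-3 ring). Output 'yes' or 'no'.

|px - cx| = |4 - (-1)| = 5
|py - cy| = |-3 - (-4)| = 1
|pz - cz| = |-1 - 5| = 6
distance = (5+1+6)/2 = 12/2 = 6
radius = 3; distance != radius -> no

Answer: no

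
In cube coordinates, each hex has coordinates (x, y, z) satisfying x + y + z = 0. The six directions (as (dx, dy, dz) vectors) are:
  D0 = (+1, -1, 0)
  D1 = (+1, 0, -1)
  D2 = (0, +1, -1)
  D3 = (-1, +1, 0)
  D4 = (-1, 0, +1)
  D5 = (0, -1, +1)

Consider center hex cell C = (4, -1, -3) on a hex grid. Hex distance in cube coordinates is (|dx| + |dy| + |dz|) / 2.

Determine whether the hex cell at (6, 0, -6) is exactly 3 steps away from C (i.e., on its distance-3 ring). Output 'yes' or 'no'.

|px - cx| = |6 - 4| = 2
|py - cy| = |0 - (-1)| = 1
|pz - cz| = |-6 - (-3)| = 3
distance = (2+1+3)/2 = 6/2 = 3
radius = 3; distance == radius -> yes

Answer: yes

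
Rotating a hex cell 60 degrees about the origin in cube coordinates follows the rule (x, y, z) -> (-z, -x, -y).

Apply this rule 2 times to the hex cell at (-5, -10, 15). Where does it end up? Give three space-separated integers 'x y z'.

Answer: -10 15 -5

Derivation:
Start: (-5, -10, 15)
Step 1: (-5, -10, 15) -> (-(15), -(-5), -(-10)) = (-15, 5, 10)
Step 2: (-15, 5, 10) -> (-(10), -(-15), -(5)) = (-10, 15, -5)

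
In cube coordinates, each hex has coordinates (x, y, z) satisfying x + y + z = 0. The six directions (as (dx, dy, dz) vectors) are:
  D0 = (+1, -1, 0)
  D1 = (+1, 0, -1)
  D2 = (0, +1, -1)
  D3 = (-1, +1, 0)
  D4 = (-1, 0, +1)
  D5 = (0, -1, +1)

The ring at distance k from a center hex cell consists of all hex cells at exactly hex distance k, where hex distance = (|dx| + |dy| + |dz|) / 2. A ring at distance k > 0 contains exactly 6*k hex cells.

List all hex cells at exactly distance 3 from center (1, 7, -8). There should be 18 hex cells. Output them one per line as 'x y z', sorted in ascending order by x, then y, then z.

Walk ring at distance 3 from (1, 7, -8):
Start at center + D4*3 = (-2, 7, -5)
  hex 0: (-2, 7, -5)
  hex 1: (-1, 6, -5)
  hex 2: (0, 5, -5)
  hex 3: (1, 4, -5)
  hex 4: (2, 4, -6)
  hex 5: (3, 4, -7)
  hex 6: (4, 4, -8)
  hex 7: (4, 5, -9)
  hex 8: (4, 6, -10)
  hex 9: (4, 7, -11)
  hex 10: (3, 8, -11)
  hex 11: (2, 9, -11)
  hex 12: (1, 10, -11)
  hex 13: (0, 10, -10)
  hex 14: (-1, 10, -9)
  hex 15: (-2, 10, -8)
  hex 16: (-2, 9, -7)
  hex 17: (-2, 8, -6)
Sorted: 18 hexes.

Answer: -2 7 -5
-2 8 -6
-2 9 -7
-2 10 -8
-1 6 -5
-1 10 -9
0 5 -5
0 10 -10
1 4 -5
1 10 -11
2 4 -6
2 9 -11
3 4 -7
3 8 -11
4 4 -8
4 5 -9
4 6 -10
4 7 -11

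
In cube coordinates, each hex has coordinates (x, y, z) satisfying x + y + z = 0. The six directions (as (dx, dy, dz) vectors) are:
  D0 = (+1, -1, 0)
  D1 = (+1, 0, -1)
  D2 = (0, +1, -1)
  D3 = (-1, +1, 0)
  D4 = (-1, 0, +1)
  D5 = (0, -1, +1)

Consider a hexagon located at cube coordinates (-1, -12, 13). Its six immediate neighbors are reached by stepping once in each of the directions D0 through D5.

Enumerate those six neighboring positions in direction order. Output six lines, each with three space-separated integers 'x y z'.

Center: (-1, -12, 13). Add each direction:
  D0: (-1, -12, 13) + (1, -1, 0) = (0, -13, 13)
  D1: (-1, -12, 13) + (1, 0, -1) = (0, -12, 12)
  D2: (-1, -12, 13) + (0, 1, -1) = (-1, -11, 12)
  D3: (-1, -12, 13) + (-1, 1, 0) = (-2, -11, 13)
  D4: (-1, -12, 13) + (-1, 0, 1) = (-2, -12, 14)
  D5: (-1, -12, 13) + (0, -1, 1) = (-1, -13, 14)

Answer: 0 -13 13
0 -12 12
-1 -11 12
-2 -11 13
-2 -12 14
-1 -13 14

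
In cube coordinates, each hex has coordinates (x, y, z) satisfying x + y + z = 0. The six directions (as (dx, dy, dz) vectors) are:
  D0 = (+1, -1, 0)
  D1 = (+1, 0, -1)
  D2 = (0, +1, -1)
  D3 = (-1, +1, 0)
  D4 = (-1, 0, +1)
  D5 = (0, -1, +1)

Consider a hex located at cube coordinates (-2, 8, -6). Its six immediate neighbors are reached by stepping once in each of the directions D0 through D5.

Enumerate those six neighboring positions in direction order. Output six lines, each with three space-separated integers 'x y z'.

Center: (-2, 8, -6). Add each direction:
  D0: (-2, 8, -6) + (1, -1, 0) = (-1, 7, -6)
  D1: (-2, 8, -6) + (1, 0, -1) = (-1, 8, -7)
  D2: (-2, 8, -6) + (0, 1, -1) = (-2, 9, -7)
  D3: (-2, 8, -6) + (-1, 1, 0) = (-3, 9, -6)
  D4: (-2, 8, -6) + (-1, 0, 1) = (-3, 8, -5)
  D5: (-2, 8, -6) + (0, -1, 1) = (-2, 7, -5)

Answer: -1 7 -6
-1 8 -7
-2 9 -7
-3 9 -6
-3 8 -5
-2 7 -5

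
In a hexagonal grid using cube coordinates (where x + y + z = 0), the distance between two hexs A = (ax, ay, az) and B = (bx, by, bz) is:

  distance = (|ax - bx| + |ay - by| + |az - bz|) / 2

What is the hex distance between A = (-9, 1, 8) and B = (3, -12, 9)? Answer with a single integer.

Answer: 13

Derivation:
|ax - bx| = |-9 - 3| = 12
|ay - by| = |1 - (-12)| = 13
|az - bz| = |8 - 9| = 1
distance = (12 + 13 + 1) / 2 = 26 / 2 = 13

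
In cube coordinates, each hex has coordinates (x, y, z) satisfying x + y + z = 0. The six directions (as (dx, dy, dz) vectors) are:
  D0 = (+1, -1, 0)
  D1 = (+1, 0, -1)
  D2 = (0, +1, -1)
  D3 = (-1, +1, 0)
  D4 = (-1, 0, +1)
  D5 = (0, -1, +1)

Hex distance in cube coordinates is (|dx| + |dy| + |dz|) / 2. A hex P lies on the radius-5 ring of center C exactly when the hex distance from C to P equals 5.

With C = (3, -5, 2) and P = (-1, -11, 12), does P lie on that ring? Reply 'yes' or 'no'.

Answer: no

Derivation:
|px - cx| = |-1 - 3| = 4
|py - cy| = |-11 - (-5)| = 6
|pz - cz| = |12 - 2| = 10
distance = (4+6+10)/2 = 20/2 = 10
radius = 5; distance != radius -> no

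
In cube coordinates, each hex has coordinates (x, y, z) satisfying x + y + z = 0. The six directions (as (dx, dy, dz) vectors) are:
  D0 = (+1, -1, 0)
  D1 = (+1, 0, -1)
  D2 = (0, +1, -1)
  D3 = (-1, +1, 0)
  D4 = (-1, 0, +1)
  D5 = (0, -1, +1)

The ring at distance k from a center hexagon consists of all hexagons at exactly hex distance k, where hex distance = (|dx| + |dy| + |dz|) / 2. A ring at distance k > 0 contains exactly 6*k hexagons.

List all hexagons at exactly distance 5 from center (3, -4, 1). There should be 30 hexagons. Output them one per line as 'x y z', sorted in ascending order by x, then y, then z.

Answer: -2 -4 6
-2 -3 5
-2 -2 4
-2 -1 3
-2 0 2
-2 1 1
-1 -5 6
-1 1 0
0 -6 6
0 1 -1
1 -7 6
1 1 -2
2 -8 6
2 1 -3
3 -9 6
3 1 -4
4 -9 5
4 0 -4
5 -9 4
5 -1 -4
6 -9 3
6 -2 -4
7 -9 2
7 -3 -4
8 -9 1
8 -8 0
8 -7 -1
8 -6 -2
8 -5 -3
8 -4 -4

Derivation:
Walk ring at distance 5 from (3, -4, 1):
Start at center + D4*5 = (-2, -4, 6)
  hex 0: (-2, -4, 6)
  hex 1: (-1, -5, 6)
  hex 2: (0, -6, 6)
  hex 3: (1, -7, 6)
  hex 4: (2, -8, 6)
  hex 5: (3, -9, 6)
  hex 6: (4, -9, 5)
  hex 7: (5, -9, 4)
  hex 8: (6, -9, 3)
  hex 9: (7, -9, 2)
  hex 10: (8, -9, 1)
  hex 11: (8, -8, 0)
  hex 12: (8, -7, -1)
  hex 13: (8, -6, -2)
  hex 14: (8, -5, -3)
  hex 15: (8, -4, -4)
  hex 16: (7, -3, -4)
  hex 17: (6, -2, -4)
  hex 18: (5, -1, -4)
  hex 19: (4, 0, -4)
  hex 20: (3, 1, -4)
  hex 21: (2, 1, -3)
  hex 22: (1, 1, -2)
  hex 23: (0, 1, -1)
  hex 24: (-1, 1, 0)
  hex 25: (-2, 1, 1)
  hex 26: (-2, 0, 2)
  hex 27: (-2, -1, 3)
  hex 28: (-2, -2, 4)
  hex 29: (-2, -3, 5)
Sorted: 30 hexes.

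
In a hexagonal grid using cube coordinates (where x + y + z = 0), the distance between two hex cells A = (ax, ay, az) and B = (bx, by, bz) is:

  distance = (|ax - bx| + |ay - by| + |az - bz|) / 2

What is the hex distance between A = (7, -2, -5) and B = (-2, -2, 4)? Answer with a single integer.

Answer: 9

Derivation:
|ax - bx| = |7 - (-2)| = 9
|ay - by| = |-2 - (-2)| = 0
|az - bz| = |-5 - 4| = 9
distance = (9 + 0 + 9) / 2 = 18 / 2 = 9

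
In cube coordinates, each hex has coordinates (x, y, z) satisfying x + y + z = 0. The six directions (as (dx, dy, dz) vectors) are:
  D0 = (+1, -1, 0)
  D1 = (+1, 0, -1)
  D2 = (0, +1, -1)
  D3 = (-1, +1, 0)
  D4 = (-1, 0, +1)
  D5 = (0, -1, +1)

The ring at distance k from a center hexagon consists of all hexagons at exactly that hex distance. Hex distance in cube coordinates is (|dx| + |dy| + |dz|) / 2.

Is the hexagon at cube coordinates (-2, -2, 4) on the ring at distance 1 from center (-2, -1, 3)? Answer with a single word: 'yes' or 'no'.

|px - cx| = |-2 - (-2)| = 0
|py - cy| = |-2 - (-1)| = 1
|pz - cz| = |4 - 3| = 1
distance = (0+1+1)/2 = 2/2 = 1
radius = 1; distance == radius -> yes

Answer: yes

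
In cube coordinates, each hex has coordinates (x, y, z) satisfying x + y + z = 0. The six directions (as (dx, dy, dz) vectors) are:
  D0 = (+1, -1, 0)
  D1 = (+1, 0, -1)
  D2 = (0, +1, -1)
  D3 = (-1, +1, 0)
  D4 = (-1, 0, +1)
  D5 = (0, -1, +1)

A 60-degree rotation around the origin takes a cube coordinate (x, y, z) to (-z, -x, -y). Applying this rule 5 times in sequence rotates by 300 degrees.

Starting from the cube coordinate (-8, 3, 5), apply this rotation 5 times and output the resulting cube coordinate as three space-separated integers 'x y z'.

Start: (-8, 3, 5)
Step 1: (-8, 3, 5) -> (-(5), -(-8), -(3)) = (-5, 8, -3)
Step 2: (-5, 8, -3) -> (-(-3), -(-5), -(8)) = (3, 5, -8)
Step 3: (3, 5, -8) -> (-(-8), -(3), -(5)) = (8, -3, -5)
Step 4: (8, -3, -5) -> (-(-5), -(8), -(-3)) = (5, -8, 3)
Step 5: (5, -8, 3) -> (-(3), -(5), -(-8)) = (-3, -5, 8)

Answer: -3 -5 8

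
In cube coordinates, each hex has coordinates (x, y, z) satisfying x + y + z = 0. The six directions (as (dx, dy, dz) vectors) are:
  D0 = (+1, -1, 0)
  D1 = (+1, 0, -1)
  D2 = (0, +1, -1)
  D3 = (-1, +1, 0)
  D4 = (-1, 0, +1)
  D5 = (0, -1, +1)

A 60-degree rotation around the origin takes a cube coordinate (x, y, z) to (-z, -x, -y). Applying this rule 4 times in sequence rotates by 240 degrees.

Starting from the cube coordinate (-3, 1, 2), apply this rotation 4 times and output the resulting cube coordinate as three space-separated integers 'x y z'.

Answer: 2 -3 1

Derivation:
Start: (-3, 1, 2)
Step 1: (-3, 1, 2) -> (-(2), -(-3), -(1)) = (-2, 3, -1)
Step 2: (-2, 3, -1) -> (-(-1), -(-2), -(3)) = (1, 2, -3)
Step 3: (1, 2, -3) -> (-(-3), -(1), -(2)) = (3, -1, -2)
Step 4: (3, -1, -2) -> (-(-2), -(3), -(-1)) = (2, -3, 1)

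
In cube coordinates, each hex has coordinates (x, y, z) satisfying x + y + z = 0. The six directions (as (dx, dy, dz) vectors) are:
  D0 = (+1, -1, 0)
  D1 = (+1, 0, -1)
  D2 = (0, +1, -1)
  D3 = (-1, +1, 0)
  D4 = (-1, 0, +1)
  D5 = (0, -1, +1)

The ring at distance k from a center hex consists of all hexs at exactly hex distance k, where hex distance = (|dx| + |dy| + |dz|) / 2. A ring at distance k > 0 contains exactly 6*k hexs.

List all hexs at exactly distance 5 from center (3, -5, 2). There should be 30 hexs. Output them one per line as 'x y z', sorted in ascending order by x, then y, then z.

Walk ring at distance 5 from (3, -5, 2):
Start at center + D4*5 = (-2, -5, 7)
  hex 0: (-2, -5, 7)
  hex 1: (-1, -6, 7)
  hex 2: (0, -7, 7)
  hex 3: (1, -8, 7)
  hex 4: (2, -9, 7)
  hex 5: (3, -10, 7)
  hex 6: (4, -10, 6)
  hex 7: (5, -10, 5)
  hex 8: (6, -10, 4)
  hex 9: (7, -10, 3)
  hex 10: (8, -10, 2)
  hex 11: (8, -9, 1)
  hex 12: (8, -8, 0)
  hex 13: (8, -7, -1)
  hex 14: (8, -6, -2)
  hex 15: (8, -5, -3)
  hex 16: (7, -4, -3)
  hex 17: (6, -3, -3)
  hex 18: (5, -2, -3)
  hex 19: (4, -1, -3)
  hex 20: (3, 0, -3)
  hex 21: (2, 0, -2)
  hex 22: (1, 0, -1)
  hex 23: (0, 0, 0)
  hex 24: (-1, 0, 1)
  hex 25: (-2, 0, 2)
  hex 26: (-2, -1, 3)
  hex 27: (-2, -2, 4)
  hex 28: (-2, -3, 5)
  hex 29: (-2, -4, 6)
Sorted: 30 hexes.

Answer: -2 -5 7
-2 -4 6
-2 -3 5
-2 -2 4
-2 -1 3
-2 0 2
-1 -6 7
-1 0 1
0 -7 7
0 0 0
1 -8 7
1 0 -1
2 -9 7
2 0 -2
3 -10 7
3 0 -3
4 -10 6
4 -1 -3
5 -10 5
5 -2 -3
6 -10 4
6 -3 -3
7 -10 3
7 -4 -3
8 -10 2
8 -9 1
8 -8 0
8 -7 -1
8 -6 -2
8 -5 -3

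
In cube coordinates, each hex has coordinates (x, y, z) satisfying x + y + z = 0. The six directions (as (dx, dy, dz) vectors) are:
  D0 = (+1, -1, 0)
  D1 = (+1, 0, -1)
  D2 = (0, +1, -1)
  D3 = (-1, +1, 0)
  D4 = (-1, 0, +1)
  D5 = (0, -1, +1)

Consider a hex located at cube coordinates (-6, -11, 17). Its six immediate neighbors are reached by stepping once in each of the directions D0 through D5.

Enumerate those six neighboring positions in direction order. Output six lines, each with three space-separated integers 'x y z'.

Answer: -5 -12 17
-5 -11 16
-6 -10 16
-7 -10 17
-7 -11 18
-6 -12 18

Derivation:
Center: (-6, -11, 17). Add each direction:
  D0: (-6, -11, 17) + (1, -1, 0) = (-5, -12, 17)
  D1: (-6, -11, 17) + (1, 0, -1) = (-5, -11, 16)
  D2: (-6, -11, 17) + (0, 1, -1) = (-6, -10, 16)
  D3: (-6, -11, 17) + (-1, 1, 0) = (-7, -10, 17)
  D4: (-6, -11, 17) + (-1, 0, 1) = (-7, -11, 18)
  D5: (-6, -11, 17) + (0, -1, 1) = (-6, -12, 18)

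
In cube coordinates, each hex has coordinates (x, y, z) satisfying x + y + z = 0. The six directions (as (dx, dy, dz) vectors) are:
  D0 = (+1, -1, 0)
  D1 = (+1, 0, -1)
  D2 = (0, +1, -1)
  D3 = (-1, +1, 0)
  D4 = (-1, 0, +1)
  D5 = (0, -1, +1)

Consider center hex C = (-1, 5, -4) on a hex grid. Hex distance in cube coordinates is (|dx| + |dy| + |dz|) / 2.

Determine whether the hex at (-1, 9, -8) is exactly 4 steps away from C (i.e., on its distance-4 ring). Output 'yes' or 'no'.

|px - cx| = |-1 - (-1)| = 0
|py - cy| = |9 - 5| = 4
|pz - cz| = |-8 - (-4)| = 4
distance = (0+4+4)/2 = 8/2 = 4
radius = 4; distance == radius -> yes

Answer: yes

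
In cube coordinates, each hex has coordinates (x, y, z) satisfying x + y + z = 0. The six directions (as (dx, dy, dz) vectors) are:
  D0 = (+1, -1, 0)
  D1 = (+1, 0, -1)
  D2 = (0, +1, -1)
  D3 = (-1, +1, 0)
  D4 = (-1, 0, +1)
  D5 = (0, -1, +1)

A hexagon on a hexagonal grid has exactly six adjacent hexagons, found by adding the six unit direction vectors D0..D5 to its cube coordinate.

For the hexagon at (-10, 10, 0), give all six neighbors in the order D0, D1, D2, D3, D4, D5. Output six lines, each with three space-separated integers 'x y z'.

Answer: -9 9 0
-9 10 -1
-10 11 -1
-11 11 0
-11 10 1
-10 9 1

Derivation:
Center: (-10, 10, 0). Add each direction:
  D0: (-10, 10, 0) + (1, -1, 0) = (-9, 9, 0)
  D1: (-10, 10, 0) + (1, 0, -1) = (-9, 10, -1)
  D2: (-10, 10, 0) + (0, 1, -1) = (-10, 11, -1)
  D3: (-10, 10, 0) + (-1, 1, 0) = (-11, 11, 0)
  D4: (-10, 10, 0) + (-1, 0, 1) = (-11, 10, 1)
  D5: (-10, 10, 0) + (0, -1, 1) = (-10, 9, 1)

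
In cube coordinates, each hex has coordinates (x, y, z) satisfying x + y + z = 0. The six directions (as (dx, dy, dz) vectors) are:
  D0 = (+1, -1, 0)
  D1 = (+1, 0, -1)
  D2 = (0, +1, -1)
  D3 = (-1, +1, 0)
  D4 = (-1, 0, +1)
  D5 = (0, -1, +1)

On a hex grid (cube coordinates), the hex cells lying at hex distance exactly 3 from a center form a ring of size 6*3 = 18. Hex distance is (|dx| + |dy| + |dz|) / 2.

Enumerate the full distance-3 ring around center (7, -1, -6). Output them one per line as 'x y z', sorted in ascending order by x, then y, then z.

Answer: 4 -1 -3
4 0 -4
4 1 -5
4 2 -6
5 -2 -3
5 2 -7
6 -3 -3
6 2 -8
7 -4 -3
7 2 -9
8 -4 -4
8 1 -9
9 -4 -5
9 0 -9
10 -4 -6
10 -3 -7
10 -2 -8
10 -1 -9

Derivation:
Walk ring at distance 3 from (7, -1, -6):
Start at center + D4*3 = (4, -1, -3)
  hex 0: (4, -1, -3)
  hex 1: (5, -2, -3)
  hex 2: (6, -3, -3)
  hex 3: (7, -4, -3)
  hex 4: (8, -4, -4)
  hex 5: (9, -4, -5)
  hex 6: (10, -4, -6)
  hex 7: (10, -3, -7)
  hex 8: (10, -2, -8)
  hex 9: (10, -1, -9)
  hex 10: (9, 0, -9)
  hex 11: (8, 1, -9)
  hex 12: (7, 2, -9)
  hex 13: (6, 2, -8)
  hex 14: (5, 2, -7)
  hex 15: (4, 2, -6)
  hex 16: (4, 1, -5)
  hex 17: (4, 0, -4)
Sorted: 18 hexes.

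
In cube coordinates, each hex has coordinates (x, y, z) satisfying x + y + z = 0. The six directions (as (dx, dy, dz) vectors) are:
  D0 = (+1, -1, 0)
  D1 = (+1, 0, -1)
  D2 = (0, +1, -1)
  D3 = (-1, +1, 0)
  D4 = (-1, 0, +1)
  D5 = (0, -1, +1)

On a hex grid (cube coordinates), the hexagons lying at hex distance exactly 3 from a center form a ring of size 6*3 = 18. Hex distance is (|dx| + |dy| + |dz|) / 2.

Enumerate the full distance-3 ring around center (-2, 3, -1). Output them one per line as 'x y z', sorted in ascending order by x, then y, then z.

Walk ring at distance 3 from (-2, 3, -1):
Start at center + D4*3 = (-5, 3, 2)
  hex 0: (-5, 3, 2)
  hex 1: (-4, 2, 2)
  hex 2: (-3, 1, 2)
  hex 3: (-2, 0, 2)
  hex 4: (-1, 0, 1)
  hex 5: (0, 0, 0)
  hex 6: (1, 0, -1)
  hex 7: (1, 1, -2)
  hex 8: (1, 2, -3)
  hex 9: (1, 3, -4)
  hex 10: (0, 4, -4)
  hex 11: (-1, 5, -4)
  hex 12: (-2, 6, -4)
  hex 13: (-3, 6, -3)
  hex 14: (-4, 6, -2)
  hex 15: (-5, 6, -1)
  hex 16: (-5, 5, 0)
  hex 17: (-5, 4, 1)
Sorted: 18 hexes.

Answer: -5 3 2
-5 4 1
-5 5 0
-5 6 -1
-4 2 2
-4 6 -2
-3 1 2
-3 6 -3
-2 0 2
-2 6 -4
-1 0 1
-1 5 -4
0 0 0
0 4 -4
1 0 -1
1 1 -2
1 2 -3
1 3 -4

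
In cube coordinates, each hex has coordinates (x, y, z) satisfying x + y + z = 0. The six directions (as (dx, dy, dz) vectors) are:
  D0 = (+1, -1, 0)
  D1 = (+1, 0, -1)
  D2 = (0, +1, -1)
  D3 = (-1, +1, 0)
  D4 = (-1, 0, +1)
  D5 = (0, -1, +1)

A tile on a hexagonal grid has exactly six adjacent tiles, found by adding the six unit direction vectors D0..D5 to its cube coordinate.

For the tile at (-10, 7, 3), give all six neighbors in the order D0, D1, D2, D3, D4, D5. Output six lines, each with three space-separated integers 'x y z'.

Center: (-10, 7, 3). Add each direction:
  D0: (-10, 7, 3) + (1, -1, 0) = (-9, 6, 3)
  D1: (-10, 7, 3) + (1, 0, -1) = (-9, 7, 2)
  D2: (-10, 7, 3) + (0, 1, -1) = (-10, 8, 2)
  D3: (-10, 7, 3) + (-1, 1, 0) = (-11, 8, 3)
  D4: (-10, 7, 3) + (-1, 0, 1) = (-11, 7, 4)
  D5: (-10, 7, 3) + (0, -1, 1) = (-10, 6, 4)

Answer: -9 6 3
-9 7 2
-10 8 2
-11 8 3
-11 7 4
-10 6 4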